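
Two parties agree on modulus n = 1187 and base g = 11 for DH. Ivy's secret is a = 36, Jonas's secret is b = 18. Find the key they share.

487

Ivy sends A = g^a mod n = 11^36 mod 1187.
11^1 ≡ 11 (mod 1187)
11^2 = (11^1)^2 ≡ 11^2 = 121 ≡ 121 (mod 1187)
11^4 = (11^2)^2 ≡ 121^2 = 14641 ≡ 397 (mod 1187)
11^8 = (11^4)^2 ≡ 397^2 = 157609 ≡ 925 (mod 1187)
11^16 = (11^8)^2 ≡ 925^2 = 855625 ≡ 985 (mod 1187)
11^32 = (11^16)^2 ≡ 985^2 = 970225 ≡ 446 (mod 1187)
11^36 = 11^32 · 11^4 ≡ 446 · 397 ≡ 199 (mod 1187).
So A = 199. Jonas then computes K = A^b mod n = 199^18 mod 1187.
199^1 ≡ 199 (mod 1187)
199^2 = (199^1)^2 ≡ 199^2 = 39601 ≡ 430 (mod 1187)
199^4 = (199^2)^2 ≡ 430^2 = 184900 ≡ 915 (mod 1187)
199^8 = (199^4)^2 ≡ 915^2 = 837225 ≡ 390 (mod 1187)
199^16 = (199^8)^2 ≡ 390^2 = 152100 ≡ 164 (mod 1187)
199^18 = 199^16 · 199^2 ≡ 164 · 430 ≡ 487 (mod 1187).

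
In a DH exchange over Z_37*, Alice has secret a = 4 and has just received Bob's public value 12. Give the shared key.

Shared key K = 12^4 mod 37.
12^1 ≡ 12 (mod 37)
12^2 = (12^1)^2 ≡ 12^2 = 144 ≡ 33 (mod 37)
12^4 = (12^2)^2 ≡ 33^2 = 1089 ≡ 16 (mod 37)

16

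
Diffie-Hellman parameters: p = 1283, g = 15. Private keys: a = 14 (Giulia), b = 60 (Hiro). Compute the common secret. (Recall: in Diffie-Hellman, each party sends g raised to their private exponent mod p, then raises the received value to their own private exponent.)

Hiro sends B = g^b mod p = 15^60 mod 1283.
15^1 ≡ 15 (mod 1283)
15^2 = (15^1)^2 ≡ 15^2 = 225 ≡ 225 (mod 1283)
15^4 = (15^2)^2 ≡ 225^2 = 50625 ≡ 588 (mod 1283)
15^8 = (15^4)^2 ≡ 588^2 = 345744 ≡ 617 (mod 1283)
15^16 = (15^8)^2 ≡ 617^2 = 380689 ≡ 921 (mod 1283)
15^32 = (15^16)^2 ≡ 921^2 = 848241 ≡ 178 (mod 1283)
15^60 = 15^32 · 15^16 · 15^8 · 15^4 ≡ 178 · 921 · 617 · 588 ≡ 403 (mod 1283).
So B = 403. Giulia then computes K = B^a mod p = 403^14 mod 1283.
403^1 ≡ 403 (mod 1283)
403^2 = (403^1)^2 ≡ 403^2 = 162409 ≡ 751 (mod 1283)
403^4 = (403^2)^2 ≡ 751^2 = 564001 ≡ 764 (mod 1283)
403^8 = (403^4)^2 ≡ 764^2 = 583696 ≡ 1214 (mod 1283)
403^14 = 403^8 · 403^4 · 403^2 ≡ 1214 · 764 · 751 ≡ 1098 (mod 1283).

1098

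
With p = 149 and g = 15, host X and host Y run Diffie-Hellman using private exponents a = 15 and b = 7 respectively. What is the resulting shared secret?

Host X sends A = g^a mod p = 15^15 mod 149.
15^1 ≡ 15 (mod 149)
15^2 = (15^1)^2 ≡ 15^2 = 225 ≡ 76 (mod 149)
15^4 = (15^2)^2 ≡ 76^2 = 5776 ≡ 114 (mod 149)
15^8 = (15^4)^2 ≡ 114^2 = 12996 ≡ 33 (mod 149)
15^15 = 15^8 · 15^4 · 15^2 · 15^1 ≡ 33 · 114 · 76 · 15 ≡ 13 (mod 149).
So A = 13. Host Y then computes K = A^b mod p = 13^7 mod 149.
13^1 ≡ 13 (mod 149)
13^2 = (13^1)^2 ≡ 13^2 = 169 ≡ 20 (mod 149)
13^4 = (13^2)^2 ≡ 20^2 = 400 ≡ 102 (mod 149)
13^7 = 13^4 · 13^2 · 13^1 ≡ 102 · 20 · 13 ≡ 147 (mod 149).

147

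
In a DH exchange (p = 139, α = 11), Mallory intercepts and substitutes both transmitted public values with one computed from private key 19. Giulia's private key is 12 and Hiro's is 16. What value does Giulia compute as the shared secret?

44

Giulia receives Mallory's public value M = 11^19 mod 139 instead of the honest one.
11^1 ≡ 11 (mod 139)
11^2 = (11^1)^2 ≡ 11^2 = 121 ≡ 121 (mod 139)
11^4 = (11^2)^2 ≡ 121^2 = 14641 ≡ 46 (mod 139)
11^8 = (11^4)^2 ≡ 46^2 = 2116 ≡ 31 (mod 139)
11^16 = (11^8)^2 ≡ 31^2 = 961 ≡ 127 (mod 139)
11^19 = 11^16 · 11^2 · 11^1 ≡ 127 · 121 · 11 ≡ 13 (mod 139).
So M = 13. Giulia computes K = M^12 mod 139.
13^1 ≡ 13 (mod 139)
13^2 = (13^1)^2 ≡ 13^2 = 169 ≡ 30 (mod 139)
13^4 = (13^2)^2 ≡ 30^2 = 900 ≡ 66 (mod 139)
13^8 = (13^4)^2 ≡ 66^2 = 4356 ≡ 47 (mod 139)
13^12 = 13^8 · 13^4 ≡ 47 · 66 ≡ 44 (mod 139).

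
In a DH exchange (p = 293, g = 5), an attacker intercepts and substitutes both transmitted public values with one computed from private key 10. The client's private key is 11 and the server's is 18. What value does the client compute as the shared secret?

The client receives an attacker's public value M = 5^10 mod 293 instead of the honest one.
5^1 ≡ 5 (mod 293)
5^2 = (5^1)^2 ≡ 5^2 = 25 ≡ 25 (mod 293)
5^4 = (5^2)^2 ≡ 25^2 = 625 ≡ 39 (mod 293)
5^8 = (5^4)^2 ≡ 39^2 = 1521 ≡ 56 (mod 293)
5^10 = 5^8 · 5^2 ≡ 56 · 25 ≡ 228 (mod 293).
So M = 228. The client computes K = M^11 mod 293.
228^1 ≡ 228 (mod 293)
228^2 = (228^1)^2 ≡ 228^2 = 51984 ≡ 123 (mod 293)
228^4 = (228^2)^2 ≡ 123^2 = 15129 ≡ 186 (mod 293)
228^8 = (228^4)^2 ≡ 186^2 = 34596 ≡ 22 (mod 293)
228^11 = 228^8 · 228^2 · 228^1 ≡ 22 · 123 · 228 ≡ 203 (mod 293).

203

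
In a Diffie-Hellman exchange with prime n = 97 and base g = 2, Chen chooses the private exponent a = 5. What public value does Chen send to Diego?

32

Public value = 2^5 (mod 97).
2^1 ≡ 2 (mod 97)
2^2 = (2^1)^2 ≡ 2^2 = 4 ≡ 4 (mod 97)
2^4 = (2^2)^2 ≡ 4^2 = 16 ≡ 16 (mod 97)
2^5 = 2^4 · 2^1 ≡ 16 · 2 ≡ 32 (mod 97).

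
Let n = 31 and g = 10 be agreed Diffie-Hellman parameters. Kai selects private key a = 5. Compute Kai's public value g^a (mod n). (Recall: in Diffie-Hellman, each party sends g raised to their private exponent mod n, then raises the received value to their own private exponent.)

25

Public value = 10^5 (mod 31).
10^1 ≡ 10 (mod 31)
10^2 = (10^1)^2 ≡ 10^2 = 100 ≡ 7 (mod 31)
10^4 = (10^2)^2 ≡ 7^2 = 49 ≡ 18 (mod 31)
10^5 = 10^4 · 10^1 ≡ 18 · 10 ≡ 25 (mod 31).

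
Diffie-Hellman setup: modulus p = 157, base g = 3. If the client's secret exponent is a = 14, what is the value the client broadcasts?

Public value = 3^14 (mod 157).
3^1 ≡ 3 (mod 157)
3^2 = (3^1)^2 ≡ 3^2 = 9 ≡ 9 (mod 157)
3^4 = (3^2)^2 ≡ 9^2 = 81 ≡ 81 (mod 157)
3^8 = (3^4)^2 ≡ 81^2 = 6561 ≡ 124 (mod 157)
3^14 = 3^8 · 3^4 · 3^2 ≡ 124 · 81 · 9 ≡ 121 (mod 157).

121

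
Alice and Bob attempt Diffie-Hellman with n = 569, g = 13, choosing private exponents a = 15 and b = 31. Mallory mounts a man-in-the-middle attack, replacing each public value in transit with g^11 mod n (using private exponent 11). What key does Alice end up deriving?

Alice receives Mallory's public value M = 13^11 mod 569 instead of the honest one.
13^1 ≡ 13 (mod 569)
13^2 = (13^1)^2 ≡ 13^2 = 169 ≡ 169 (mod 569)
13^4 = (13^2)^2 ≡ 169^2 = 28561 ≡ 111 (mod 569)
13^8 = (13^4)^2 ≡ 111^2 = 12321 ≡ 372 (mod 569)
13^11 = 13^8 · 13^2 · 13^1 ≡ 372 · 169 · 13 ≡ 200 (mod 569).
So M = 200. Alice computes K = M^15 mod 569.
200^1 ≡ 200 (mod 569)
200^2 = (200^1)^2 ≡ 200^2 = 40000 ≡ 170 (mod 569)
200^4 = (200^2)^2 ≡ 170^2 = 28900 ≡ 450 (mod 569)
200^8 = (200^4)^2 ≡ 450^2 = 202500 ≡ 505 (mod 569)
200^15 = 200^8 · 200^4 · 200^2 · 200^1 ≡ 505 · 450 · 170 · 200 ≡ 66 (mod 569).

66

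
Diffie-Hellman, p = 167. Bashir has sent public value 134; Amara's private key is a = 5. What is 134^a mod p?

55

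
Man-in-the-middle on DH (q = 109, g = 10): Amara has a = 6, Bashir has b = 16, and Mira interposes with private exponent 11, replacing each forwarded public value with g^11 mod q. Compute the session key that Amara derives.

43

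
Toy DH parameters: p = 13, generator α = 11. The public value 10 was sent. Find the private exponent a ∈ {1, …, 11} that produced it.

10

Try successive powers of 11 modulo 13:
11^1 ≡ 11
11^2 ≡ 4
11^3 ≡ 5
11^4 ≡ 3
11^5 ≡ 7
11^6 ≡ 12
11^7 ≡ 2
11^8 ≡ 9
11^9 ≡ 8
11^10 ≡ 10
Found: a = 10.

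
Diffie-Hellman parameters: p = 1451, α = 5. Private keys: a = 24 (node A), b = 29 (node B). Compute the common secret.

Node A sends A = α^a mod p = 5^24 mod 1451.
5^1 ≡ 5 (mod 1451)
5^2 = (5^1)^2 ≡ 5^2 = 25 ≡ 25 (mod 1451)
5^4 = (5^2)^2 ≡ 25^2 = 625 ≡ 625 (mod 1451)
5^8 = (5^4)^2 ≡ 625^2 = 390625 ≡ 306 (mod 1451)
5^16 = (5^8)^2 ≡ 306^2 = 93636 ≡ 772 (mod 1451)
5^24 = 5^16 · 5^8 ≡ 772 · 306 ≡ 1170 (mod 1451).
So A = 1170. Node B then computes K = A^b mod p = 1170^29 mod 1451.
1170^1 ≡ 1170 (mod 1451)
1170^2 = (1170^1)^2 ≡ 1170^2 = 1368900 ≡ 607 (mod 1451)
1170^4 = (1170^2)^2 ≡ 607^2 = 368449 ≡ 1346 (mod 1451)
1170^8 = (1170^4)^2 ≡ 1346^2 = 1811716 ≡ 868 (mod 1451)
1170^16 = (1170^8)^2 ≡ 868^2 = 753424 ≡ 355 (mod 1451)
1170^29 = 1170^16 · 1170^8 · 1170^4 · 1170^1 ≡ 355 · 868 · 1346 · 1170 ≡ 704 (mod 1451).

704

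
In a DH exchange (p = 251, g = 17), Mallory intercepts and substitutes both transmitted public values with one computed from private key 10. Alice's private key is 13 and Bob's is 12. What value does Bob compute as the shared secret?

5

Bob receives Mallory's public value M = 17^10 mod 251 instead of the honest one.
17^1 ≡ 17 (mod 251)
17^2 = (17^1)^2 ≡ 17^2 = 289 ≡ 38 (mod 251)
17^4 = (17^2)^2 ≡ 38^2 = 1444 ≡ 189 (mod 251)
17^8 = (17^4)^2 ≡ 189^2 = 35721 ≡ 79 (mod 251)
17^10 = 17^8 · 17^2 ≡ 79 · 38 ≡ 241 (mod 251).
So M = 241. Bob computes K = M^12 mod 251.
241^1 ≡ 241 (mod 251)
241^2 = (241^1)^2 ≡ 241^2 = 58081 ≡ 100 (mod 251)
241^4 = (241^2)^2 ≡ 100^2 = 10000 ≡ 211 (mod 251)
241^8 = (241^4)^2 ≡ 211^2 = 44521 ≡ 94 (mod 251)
241^12 = 241^8 · 241^4 ≡ 94 · 211 ≡ 5 (mod 251).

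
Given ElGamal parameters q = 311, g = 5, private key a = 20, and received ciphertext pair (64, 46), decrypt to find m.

Shared mask s = c₁^a mod q = 64^20 mod 311.
64^1 ≡ 64 (mod 311)
64^2 = (64^1)^2 ≡ 64^2 = 4096 ≡ 53 (mod 311)
64^4 = (64^2)^2 ≡ 53^2 = 2809 ≡ 10 (mod 311)
64^8 = (64^4)^2 ≡ 10^2 = 100 ≡ 100 (mod 311)
64^16 = (64^8)^2 ≡ 100^2 = 10000 ≡ 48 (mod 311)
64^20 = 64^16 · 64^4 ≡ 48 · 10 ≡ 169 (mod 311).
So s = 169; s⁻¹ ≡ 265 (mod 311).
m = c₂ · s⁻¹ mod 311 = 46 · 265 mod 311 = 61.

61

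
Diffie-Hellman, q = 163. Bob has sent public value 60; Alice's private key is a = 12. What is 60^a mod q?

77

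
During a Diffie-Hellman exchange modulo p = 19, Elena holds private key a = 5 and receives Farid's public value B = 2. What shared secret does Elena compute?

Shared key K = 2^5 mod 19.
2^1 ≡ 2 (mod 19)
2^2 = (2^1)^2 ≡ 2^2 = 4 ≡ 4 (mod 19)
2^4 = (2^2)^2 ≡ 4^2 = 16 ≡ 16 (mod 19)
2^5 = 2^4 · 2^1 ≡ 16 · 2 ≡ 13 (mod 19).

13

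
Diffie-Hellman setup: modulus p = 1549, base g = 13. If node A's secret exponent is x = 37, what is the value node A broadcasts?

1123

Public value = 13^37 mod 1549.
13^1 ≡ 13 (mod 1549)
13^2 = (13^1)^2 ≡ 13^2 = 169 ≡ 169 (mod 1549)
13^4 = (13^2)^2 ≡ 169^2 = 28561 ≡ 679 (mod 1549)
13^8 = (13^4)^2 ≡ 679^2 = 461041 ≡ 988 (mod 1549)
13^16 = (13^8)^2 ≡ 988^2 = 976144 ≡ 274 (mod 1549)
13^32 = (13^16)^2 ≡ 274^2 = 75076 ≡ 724 (mod 1549)
13^37 = 13^32 · 13^4 · 13^1 ≡ 724 · 679 · 13 ≡ 1123 (mod 1549).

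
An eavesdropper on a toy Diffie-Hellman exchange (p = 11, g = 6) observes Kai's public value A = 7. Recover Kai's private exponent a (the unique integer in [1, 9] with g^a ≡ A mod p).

3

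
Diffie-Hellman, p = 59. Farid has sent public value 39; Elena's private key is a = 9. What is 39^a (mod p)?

18

Shared key K = 39^9 mod 59.
39^1 ≡ 39 (mod 59)
39^2 = (39^1)^2 ≡ 39^2 = 1521 ≡ 46 (mod 59)
39^4 = (39^2)^2 ≡ 46^2 = 2116 ≡ 51 (mod 59)
39^8 = (39^4)^2 ≡ 51^2 = 2601 ≡ 5 (mod 59)
39^9 = 39^8 · 39^1 ≡ 5 · 39 ≡ 18 (mod 59).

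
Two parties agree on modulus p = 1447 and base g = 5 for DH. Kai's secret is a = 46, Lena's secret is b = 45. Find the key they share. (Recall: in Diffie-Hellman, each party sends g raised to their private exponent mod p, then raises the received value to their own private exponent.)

Kai sends A = g^a mod p = 5^46 mod 1447.
5^1 ≡ 5 (mod 1447)
5^2 = (5^1)^2 ≡ 5^2 = 25 ≡ 25 (mod 1447)
5^4 = (5^2)^2 ≡ 25^2 = 625 ≡ 625 (mod 1447)
5^8 = (5^4)^2 ≡ 625^2 = 390625 ≡ 1382 (mod 1447)
5^16 = (5^8)^2 ≡ 1382^2 = 1909924 ≡ 1331 (mod 1447)
5^32 = (5^16)^2 ≡ 1331^2 = 1771561 ≡ 433 (mod 1447)
5^46 = 5^32 · 5^8 · 5^4 · 5^2 ≡ 433 · 1382 · 625 · 25 ≡ 827 (mod 1447).
So A = 827. Lena then computes K = A^b mod p = 827^45 mod 1447.
827^1 ≡ 827 (mod 1447)
827^2 = (827^1)^2 ≡ 827^2 = 683929 ≡ 945 (mod 1447)
827^4 = (827^2)^2 ≡ 945^2 = 893025 ≡ 226 (mod 1447)
827^8 = (827^4)^2 ≡ 226^2 = 51076 ≡ 431 (mod 1447)
827^16 = (827^8)^2 ≡ 431^2 = 185761 ≡ 545 (mod 1447)
827^32 = (827^16)^2 ≡ 545^2 = 297025 ≡ 390 (mod 1447)
827^45 = 827^32 · 827^8 · 827^4 · 827^1 ≡ 390 · 431 · 226 · 827 ≡ 449 (mod 1447).

449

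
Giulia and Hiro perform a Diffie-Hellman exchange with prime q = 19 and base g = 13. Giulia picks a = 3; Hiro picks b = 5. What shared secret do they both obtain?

8

Hiro sends B = g^b mod q = 13^5 mod 19.
13^1 ≡ 13 (mod 19)
13^2 = (13^1)^2 ≡ 13^2 = 169 ≡ 17 (mod 19)
13^4 = (13^2)^2 ≡ 17^2 = 289 ≡ 4 (mod 19)
13^5 = 13^4 · 13^1 ≡ 4 · 13 ≡ 14 (mod 19).
So B = 14. Giulia then computes K = B^a mod q = 14^3 mod 19.
14^1 ≡ 14 (mod 19)
14^2 = (14^1)^2 ≡ 14^2 = 196 ≡ 6 (mod 19)
14^3 = 14^2 · 14^1 ≡ 6 · 14 ≡ 8 (mod 19).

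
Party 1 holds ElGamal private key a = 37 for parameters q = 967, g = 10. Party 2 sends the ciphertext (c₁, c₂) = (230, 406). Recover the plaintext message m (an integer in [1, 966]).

Shared mask s = c₁^a mod q = 230^37 mod 967.
230^1 ≡ 230 (mod 967)
230^2 = (230^1)^2 ≡ 230^2 = 52900 ≡ 682 (mod 967)
230^4 = (230^2)^2 ≡ 682^2 = 465124 ≡ 964 (mod 967)
230^8 = (230^4)^2 ≡ 964^2 = 929296 ≡ 9 (mod 967)
230^16 = (230^8)^2 ≡ 9^2 = 81 ≡ 81 (mod 967)
230^32 = (230^16)^2 ≡ 81^2 = 6561 ≡ 759 (mod 967)
230^37 = 230^32 · 230^4 · 230^1 ≡ 759 · 964 · 230 ≡ 404 (mod 967).
So s = 404; s⁻¹ ≡ 596 (mod 967).
m = c₂ · s⁻¹ mod 967 = 406 · 596 mod 967 = 226.

226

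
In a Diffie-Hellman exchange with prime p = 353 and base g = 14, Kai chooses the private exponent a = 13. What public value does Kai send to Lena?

325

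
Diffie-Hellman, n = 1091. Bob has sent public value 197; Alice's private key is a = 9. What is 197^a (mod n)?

853

Shared key K = 197^9 mod 1091.
197^1 ≡ 197 (mod 1091)
197^2 = (197^1)^2 ≡ 197^2 = 38809 ≡ 624 (mod 1091)
197^4 = (197^2)^2 ≡ 624^2 = 389376 ≡ 980 (mod 1091)
197^8 = (197^4)^2 ≡ 980^2 = 960400 ≡ 320 (mod 1091)
197^9 = 197^8 · 197^1 ≡ 320 · 197 ≡ 853 (mod 1091).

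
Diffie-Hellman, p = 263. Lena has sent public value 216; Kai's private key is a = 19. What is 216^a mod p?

Shared key K = 216^19 mod 263.
216^1 ≡ 216 (mod 263)
216^2 = (216^1)^2 ≡ 216^2 = 46656 ≡ 105 (mod 263)
216^4 = (216^2)^2 ≡ 105^2 = 11025 ≡ 242 (mod 263)
216^8 = (216^4)^2 ≡ 242^2 = 58564 ≡ 178 (mod 263)
216^16 = (216^8)^2 ≡ 178^2 = 31684 ≡ 124 (mod 263)
216^19 = 216^16 · 216^2 · 216^1 ≡ 124 · 105 · 216 ≡ 61 (mod 263).

61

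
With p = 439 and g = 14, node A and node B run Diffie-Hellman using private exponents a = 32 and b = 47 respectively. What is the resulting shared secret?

Node A sends A = g^a mod p = 14^32 mod 439.
14^1 ≡ 14 (mod 439)
14^2 = (14^1)^2 ≡ 14^2 = 196 ≡ 196 (mod 439)
14^4 = (14^2)^2 ≡ 196^2 = 38416 ≡ 223 (mod 439)
14^8 = (14^4)^2 ≡ 223^2 = 49729 ≡ 122 (mod 439)
14^16 = (14^8)^2 ≡ 122^2 = 14884 ≡ 397 (mod 439)
14^32 = (14^16)^2 ≡ 397^2 = 157609 ≡ 8 (mod 439)
So A = 8. Node B then computes K = A^b mod p = 8^47 mod 439.
8^1 ≡ 8 (mod 439)
8^2 = (8^1)^2 ≡ 8^2 = 64 ≡ 64 (mod 439)
8^4 = (8^2)^2 ≡ 64^2 = 4096 ≡ 145 (mod 439)
8^8 = (8^4)^2 ≡ 145^2 = 21025 ≡ 392 (mod 439)
8^16 = (8^8)^2 ≡ 392^2 = 153664 ≡ 14 (mod 439)
8^32 = (8^16)^2 ≡ 14^2 = 196 ≡ 196 (mod 439)
8^47 = 8^32 · 8^8 · 8^4 · 8^2 · 8^1 ≡ 196 · 392 · 145 · 64 · 8 ≡ 343 (mod 439).

343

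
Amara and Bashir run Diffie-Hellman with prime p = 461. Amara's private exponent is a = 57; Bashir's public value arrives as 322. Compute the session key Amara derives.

Shared key K = 322^57 mod 461.
322^1 ≡ 322 (mod 461)
322^2 = (322^1)^2 ≡ 322^2 = 103684 ≡ 420 (mod 461)
322^4 = (322^2)^2 ≡ 420^2 = 176400 ≡ 298 (mod 461)
322^8 = (322^4)^2 ≡ 298^2 = 88804 ≡ 292 (mod 461)
322^16 = (322^8)^2 ≡ 292^2 = 85264 ≡ 440 (mod 461)
322^32 = (322^16)^2 ≡ 440^2 = 193600 ≡ 441 (mod 461)
322^57 = 322^32 · 322^16 · 322^8 · 322^1 ≡ 441 · 440 · 292 · 322 ≡ 359 (mod 461).

359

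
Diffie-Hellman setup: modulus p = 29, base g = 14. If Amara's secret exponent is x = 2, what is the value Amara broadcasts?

22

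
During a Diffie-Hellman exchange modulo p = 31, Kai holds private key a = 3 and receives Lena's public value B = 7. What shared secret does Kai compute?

2

Shared key K = 7^3 mod 31.
7^1 ≡ 7 (mod 31)
7^2 = (7^1)^2 ≡ 7^2 = 49 ≡ 18 (mod 31)
7^3 = 7^2 · 7^1 ≡ 18 · 7 ≡ 2 (mod 31).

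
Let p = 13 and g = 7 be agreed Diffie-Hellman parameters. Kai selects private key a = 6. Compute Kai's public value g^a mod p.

Public value = 7^6 mod 13.
7^1 ≡ 7 (mod 13)
7^2 = (7^1)^2 ≡ 7^2 = 49 ≡ 10 (mod 13)
7^4 = (7^2)^2 ≡ 10^2 = 100 ≡ 9 (mod 13)
7^6 = 7^4 · 7^2 ≡ 9 · 10 ≡ 12 (mod 13).

12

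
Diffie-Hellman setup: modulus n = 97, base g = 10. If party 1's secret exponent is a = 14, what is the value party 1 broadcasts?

53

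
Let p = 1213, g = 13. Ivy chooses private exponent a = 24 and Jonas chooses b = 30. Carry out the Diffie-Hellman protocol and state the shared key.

Ivy sends A = g^a mod p = 13^24 mod 1213.
13^1 ≡ 13 (mod 1213)
13^2 = (13^1)^2 ≡ 13^2 = 169 ≡ 169 (mod 1213)
13^4 = (13^2)^2 ≡ 169^2 = 28561 ≡ 662 (mod 1213)
13^8 = (13^4)^2 ≡ 662^2 = 438244 ≡ 351 (mod 1213)
13^16 = (13^8)^2 ≡ 351^2 = 123201 ≡ 688 (mod 1213)
13^24 = 13^16 · 13^8 ≡ 688 · 351 ≡ 101 (mod 1213).
So A = 101. Jonas then computes K = A^b mod p = 101^30 mod 1213.
101^1 ≡ 101 (mod 1213)
101^2 = (101^1)^2 ≡ 101^2 = 10201 ≡ 497 (mod 1213)
101^4 = (101^2)^2 ≡ 497^2 = 247009 ≡ 770 (mod 1213)
101^8 = (101^4)^2 ≡ 770^2 = 592900 ≡ 956 (mod 1213)
101^16 = (101^8)^2 ≡ 956^2 = 913936 ≡ 547 (mod 1213)
101^30 = 101^16 · 101^8 · 101^4 · 101^2 ≡ 547 · 956 · 770 · 497 ≡ 336 (mod 1213).

336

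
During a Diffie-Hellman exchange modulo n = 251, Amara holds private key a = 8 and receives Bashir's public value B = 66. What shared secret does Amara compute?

Shared key K = 66^8 mod 251.
66^1 ≡ 66 (mod 251)
66^2 = (66^1)^2 ≡ 66^2 = 4356 ≡ 89 (mod 251)
66^4 = (66^2)^2 ≡ 89^2 = 7921 ≡ 140 (mod 251)
66^8 = (66^4)^2 ≡ 140^2 = 19600 ≡ 22 (mod 251)

22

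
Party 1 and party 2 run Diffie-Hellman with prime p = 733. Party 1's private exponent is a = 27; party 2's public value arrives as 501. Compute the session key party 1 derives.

556

Shared key K = 501^27 mod 733.
501^1 ≡ 501 (mod 733)
501^2 = (501^1)^2 ≡ 501^2 = 251001 ≡ 315 (mod 733)
501^4 = (501^2)^2 ≡ 315^2 = 99225 ≡ 270 (mod 733)
501^8 = (501^4)^2 ≡ 270^2 = 72900 ≡ 333 (mod 733)
501^16 = (501^8)^2 ≡ 333^2 = 110889 ≡ 206 (mod 733)
501^27 = 501^16 · 501^8 · 501^2 · 501^1 ≡ 206 · 333 · 315 · 501 ≡ 556 (mod 733).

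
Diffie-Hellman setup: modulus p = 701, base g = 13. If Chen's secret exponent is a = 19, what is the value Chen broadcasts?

124

Public value = 13^19 mod 701.
13^1 ≡ 13 (mod 701)
13^2 = (13^1)^2 ≡ 13^2 = 169 ≡ 169 (mod 701)
13^4 = (13^2)^2 ≡ 169^2 = 28561 ≡ 521 (mod 701)
13^8 = (13^4)^2 ≡ 521^2 = 271441 ≡ 154 (mod 701)
13^16 = (13^8)^2 ≡ 154^2 = 23716 ≡ 583 (mod 701)
13^19 = 13^16 · 13^2 · 13^1 ≡ 583 · 169 · 13 ≡ 124 (mod 701).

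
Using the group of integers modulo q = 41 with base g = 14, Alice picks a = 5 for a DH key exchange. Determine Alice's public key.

Public value = 14^5 mod 41.
14^1 ≡ 14 (mod 41)
14^2 = (14^1)^2 ≡ 14^2 = 196 ≡ 32 (mod 41)
14^4 = (14^2)^2 ≡ 32^2 = 1024 ≡ 40 (mod 41)
14^5 = 14^4 · 14^1 ≡ 40 · 14 ≡ 27 (mod 41).

27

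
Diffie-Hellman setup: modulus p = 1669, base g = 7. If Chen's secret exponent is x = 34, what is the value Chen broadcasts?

1448

Public value = 7^34 mod 1669.
7^1 ≡ 7 (mod 1669)
7^2 = (7^1)^2 ≡ 7^2 = 49 ≡ 49 (mod 1669)
7^4 = (7^2)^2 ≡ 49^2 = 2401 ≡ 732 (mod 1669)
7^8 = (7^4)^2 ≡ 732^2 = 535824 ≡ 75 (mod 1669)
7^16 = (7^8)^2 ≡ 75^2 = 5625 ≡ 618 (mod 1669)
7^32 = (7^16)^2 ≡ 618^2 = 381924 ≡ 1392 (mod 1669)
7^34 = 7^32 · 7^2 ≡ 1392 · 49 ≡ 1448 (mod 1669).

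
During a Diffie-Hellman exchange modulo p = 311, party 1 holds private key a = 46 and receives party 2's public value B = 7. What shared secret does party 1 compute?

20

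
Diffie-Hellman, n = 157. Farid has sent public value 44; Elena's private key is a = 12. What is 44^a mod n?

Shared key K = 44^12 mod 157.
44^1 ≡ 44 (mod 157)
44^2 = (44^1)^2 ≡ 44^2 = 1936 ≡ 52 (mod 157)
44^4 = (44^2)^2 ≡ 52^2 = 2704 ≡ 35 (mod 157)
44^8 = (44^4)^2 ≡ 35^2 = 1225 ≡ 126 (mod 157)
44^12 = 44^8 · 44^4 ≡ 126 · 35 ≡ 14 (mod 157).

14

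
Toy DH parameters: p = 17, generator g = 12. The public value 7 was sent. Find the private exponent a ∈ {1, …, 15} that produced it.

Try successive powers of 12 modulo 17:
12^1 ≡ 12
12^2 ≡ 8
12^3 ≡ 11
12^4 ≡ 13
12^5 ≡ 3
12^6 ≡ 2
12^7 ≡ 7
Found: a = 7.

7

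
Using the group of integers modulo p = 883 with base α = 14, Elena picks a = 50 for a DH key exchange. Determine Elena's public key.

472

Public value = 14^50 (mod 883).
14^1 ≡ 14 (mod 883)
14^2 = (14^1)^2 ≡ 14^2 = 196 ≡ 196 (mod 883)
14^4 = (14^2)^2 ≡ 196^2 = 38416 ≡ 447 (mod 883)
14^8 = (14^4)^2 ≡ 447^2 = 199809 ≡ 251 (mod 883)
14^16 = (14^8)^2 ≡ 251^2 = 63001 ≡ 308 (mod 883)
14^32 = (14^16)^2 ≡ 308^2 = 94864 ≡ 383 (mod 883)
14^50 = 14^32 · 14^16 · 14^2 ≡ 383 · 308 · 196 ≡ 472 (mod 883).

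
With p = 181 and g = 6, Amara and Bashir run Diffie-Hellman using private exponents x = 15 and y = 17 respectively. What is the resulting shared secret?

19

Amara sends A = g^x mod p = 6^15 mod 181.
6^1 ≡ 6 (mod 181)
6^2 = (6^1)^2 ≡ 6^2 = 36 ≡ 36 (mod 181)
6^4 = (6^2)^2 ≡ 36^2 = 1296 ≡ 29 (mod 181)
6^8 = (6^4)^2 ≡ 29^2 = 841 ≡ 117 (mod 181)
6^15 = 6^8 · 6^4 · 6^2 · 6^1 ≡ 117 · 29 · 36 · 6 ≡ 19 (mod 181).
So A = 19. Bashir then computes K = A^y mod p = 19^17 mod 181.
19^1 ≡ 19 (mod 181)
19^2 = (19^1)^2 ≡ 19^2 = 361 ≡ 180 (mod 181)
19^4 = (19^2)^2 ≡ 180^2 = 32400 ≡ 1 (mod 181)
19^8 = (19^4)^2 ≡ 1^2 = 1 ≡ 1 (mod 181)
19^16 = (19^8)^2 ≡ 1^2 = 1 ≡ 1 (mod 181)
19^17 = 19^16 · 19^1 ≡ 1 · 19 ≡ 19 (mod 181).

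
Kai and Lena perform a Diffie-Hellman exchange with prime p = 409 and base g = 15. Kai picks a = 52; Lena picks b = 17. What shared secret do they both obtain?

355

Kai sends A = g^a mod p = 15^52 mod 409.
15^1 ≡ 15 (mod 409)
15^2 = (15^1)^2 ≡ 15^2 = 225 ≡ 225 (mod 409)
15^4 = (15^2)^2 ≡ 225^2 = 50625 ≡ 318 (mod 409)
15^8 = (15^4)^2 ≡ 318^2 = 101124 ≡ 101 (mod 409)
15^16 = (15^8)^2 ≡ 101^2 = 10201 ≡ 385 (mod 409)
15^32 = (15^16)^2 ≡ 385^2 = 148225 ≡ 167 (mod 409)
15^52 = 15^32 · 15^16 · 15^4 ≡ 167 · 385 · 318 ≡ 309 (mod 409).
So A = 309. Lena then computes K = A^b mod p = 309^17 mod 409.
309^1 ≡ 309 (mod 409)
309^2 = (309^1)^2 ≡ 309^2 = 95481 ≡ 184 (mod 409)
309^4 = (309^2)^2 ≡ 184^2 = 33856 ≡ 318 (mod 409)
309^8 = (309^4)^2 ≡ 318^2 = 101124 ≡ 101 (mod 409)
309^16 = (309^8)^2 ≡ 101^2 = 10201 ≡ 385 (mod 409)
309^17 = 309^16 · 309^1 ≡ 385 · 309 ≡ 355 (mod 409).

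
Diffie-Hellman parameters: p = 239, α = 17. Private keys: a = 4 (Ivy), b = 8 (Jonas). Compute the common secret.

Ivy sends A = α^a mod p = 17^4 mod 239.
17^1 ≡ 17 (mod 239)
17^2 = (17^1)^2 ≡ 17^2 = 289 ≡ 50 (mod 239)
17^4 = (17^2)^2 ≡ 50^2 = 2500 ≡ 110 (mod 239)
So A = 110. Jonas then computes K = A^b mod p = 110^8 mod 239.
110^1 ≡ 110 (mod 239)
110^2 = (110^1)^2 ≡ 110^2 = 12100 ≡ 150 (mod 239)
110^4 = (110^2)^2 ≡ 150^2 = 22500 ≡ 34 (mod 239)
110^8 = (110^4)^2 ≡ 34^2 = 1156 ≡ 200 (mod 239)

200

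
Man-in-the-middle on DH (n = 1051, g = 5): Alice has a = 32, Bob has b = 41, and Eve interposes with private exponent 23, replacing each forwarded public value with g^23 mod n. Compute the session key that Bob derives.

769

Bob receives Eve's public value M = 5^23 mod 1051 instead of the honest one.
5^1 ≡ 5 (mod 1051)
5^2 = (5^1)^2 ≡ 5^2 = 25 ≡ 25 (mod 1051)
5^4 = (5^2)^2 ≡ 25^2 = 625 ≡ 625 (mod 1051)
5^8 = (5^4)^2 ≡ 625^2 = 390625 ≡ 704 (mod 1051)
5^16 = (5^8)^2 ≡ 704^2 = 495616 ≡ 595 (mod 1051)
5^23 = 5^16 · 5^4 · 5^2 · 5^1 ≡ 595 · 625 · 25 · 5 ≡ 747 (mod 1051).
So M = 747. Bob computes K = M^41 mod 1051.
747^1 ≡ 747 (mod 1051)
747^2 = (747^1)^2 ≡ 747^2 = 558009 ≡ 979 (mod 1051)
747^4 = (747^2)^2 ≡ 979^2 = 958441 ≡ 980 (mod 1051)
747^8 = (747^4)^2 ≡ 980^2 = 960400 ≡ 837 (mod 1051)
747^16 = (747^8)^2 ≡ 837^2 = 700569 ≡ 603 (mod 1051)
747^32 = (747^16)^2 ≡ 603^2 = 363609 ≡ 1014 (mod 1051)
747^41 = 747^32 · 747^8 · 747^1 ≡ 1014 · 837 · 747 ≡ 769 (mod 1051).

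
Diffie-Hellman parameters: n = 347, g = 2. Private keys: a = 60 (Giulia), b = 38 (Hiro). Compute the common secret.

Hiro sends B = g^b mod n = 2^38 mod 347.
2^1 ≡ 2 (mod 347)
2^2 = (2^1)^2 ≡ 2^2 = 4 ≡ 4 (mod 347)
2^4 = (2^2)^2 ≡ 4^2 = 16 ≡ 16 (mod 347)
2^8 = (2^4)^2 ≡ 16^2 = 256 ≡ 256 (mod 347)
2^16 = (2^8)^2 ≡ 256^2 = 65536 ≡ 300 (mod 347)
2^32 = (2^16)^2 ≡ 300^2 = 90000 ≡ 127 (mod 347)
2^38 = 2^32 · 2^4 · 2^2 ≡ 127 · 16 · 4 ≡ 147 (mod 347).
So B = 147. Giulia then computes K = B^a mod n = 147^60 mod 347.
147^1 ≡ 147 (mod 347)
147^2 = (147^1)^2 ≡ 147^2 = 21609 ≡ 95 (mod 347)
147^4 = (147^2)^2 ≡ 95^2 = 9025 ≡ 3 (mod 347)
147^8 = (147^4)^2 ≡ 3^2 = 9 ≡ 9 (mod 347)
147^16 = (147^8)^2 ≡ 9^2 = 81 ≡ 81 (mod 347)
147^32 = (147^16)^2 ≡ 81^2 = 6561 ≡ 315 (mod 347)
147^60 = 147^32 · 147^16 · 147^8 · 147^4 ≡ 315 · 81 · 9 · 3 ≡ 110 (mod 347).

110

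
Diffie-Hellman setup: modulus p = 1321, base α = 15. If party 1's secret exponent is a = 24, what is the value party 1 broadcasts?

729

Public value = 15^{24} \pmod{1321}.
15^1 ≡ 15 (mod 1321)
15^2 = (15^1)^2 ≡ 15^2 = 225 ≡ 225 (mod 1321)
15^4 = (15^2)^2 ≡ 225^2 = 50625 ≡ 427 (mod 1321)
15^8 = (15^4)^2 ≡ 427^2 = 182329 ≡ 31 (mod 1321)
15^16 = (15^8)^2 ≡ 31^2 = 961 ≡ 961 (mod 1321)
15^24 = 15^16 · 15^8 ≡ 961 · 31 ≡ 729 (mod 1321).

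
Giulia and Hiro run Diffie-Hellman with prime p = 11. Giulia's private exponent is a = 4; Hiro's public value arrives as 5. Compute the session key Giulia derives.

Shared key K = 5^4 mod 11.
5^1 ≡ 5 (mod 11)
5^2 = (5^1)^2 ≡ 5^2 = 25 ≡ 3 (mod 11)
5^4 = (5^2)^2 ≡ 3^2 = 9 ≡ 9 (mod 11)

9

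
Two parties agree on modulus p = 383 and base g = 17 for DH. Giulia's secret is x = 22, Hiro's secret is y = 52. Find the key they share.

110

Hiro sends B = g^y mod p = 17^52 mod 383.
17^1 ≡ 17 (mod 383)
17^2 = (17^1)^2 ≡ 17^2 = 289 ≡ 289 (mod 383)
17^4 = (17^2)^2 ≡ 289^2 = 83521 ≡ 27 (mod 383)
17^8 = (17^4)^2 ≡ 27^2 = 729 ≡ 346 (mod 383)
17^16 = (17^8)^2 ≡ 346^2 = 119716 ≡ 220 (mod 383)
17^32 = (17^16)^2 ≡ 220^2 = 48400 ≡ 142 (mod 383)
17^52 = 17^32 · 17^16 · 17^4 ≡ 142 · 220 · 27 ≡ 114 (mod 383).
So B = 114. Giulia then computes K = B^x mod p = 114^22 mod 383.
114^1 ≡ 114 (mod 383)
114^2 = (114^1)^2 ≡ 114^2 = 12996 ≡ 357 (mod 383)
114^4 = (114^2)^2 ≡ 357^2 = 127449 ≡ 293 (mod 383)
114^8 = (114^4)^2 ≡ 293^2 = 85849 ≡ 57 (mod 383)
114^16 = (114^8)^2 ≡ 57^2 = 3249 ≡ 185 (mod 383)
114^22 = 114^16 · 114^4 · 114^2 ≡ 185 · 293 · 357 ≡ 110 (mod 383).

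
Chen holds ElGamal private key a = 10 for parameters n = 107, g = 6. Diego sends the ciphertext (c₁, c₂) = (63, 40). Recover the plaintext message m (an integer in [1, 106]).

11

Shared mask s = c₁^a mod n = 63^10 mod 107.
63^1 ≡ 63 (mod 107)
63^2 = (63^1)^2 ≡ 63^2 = 3969 ≡ 10 (mod 107)
63^4 = (63^2)^2 ≡ 10^2 = 100 ≡ 100 (mod 107)
63^8 = (63^4)^2 ≡ 100^2 = 10000 ≡ 49 (mod 107)
63^10 = 63^8 · 63^2 ≡ 49 · 10 ≡ 62 (mod 107).
So s = 62; s⁻¹ ≡ 19 (mod 107).
m = c₂ · s⁻¹ mod 107 = 40 · 19 mod 107 = 11.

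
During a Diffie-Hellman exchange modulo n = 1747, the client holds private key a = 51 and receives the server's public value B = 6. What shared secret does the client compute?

Shared key K = 6^51 mod 1747.
6^1 ≡ 6 (mod 1747)
6^2 = (6^1)^2 ≡ 6^2 = 36 ≡ 36 (mod 1747)
6^4 = (6^2)^2 ≡ 36^2 = 1296 ≡ 1296 (mod 1747)
6^8 = (6^4)^2 ≡ 1296^2 = 1679616 ≡ 749 (mod 1747)
6^16 = (6^8)^2 ≡ 749^2 = 561001 ≡ 214 (mod 1747)
6^32 = (6^16)^2 ≡ 214^2 = 45796 ≡ 374 (mod 1747)
6^51 = 6^32 · 6^16 · 6^2 · 6^1 ≡ 374 · 214 · 36 · 6 ≡ 1211 (mod 1747).

1211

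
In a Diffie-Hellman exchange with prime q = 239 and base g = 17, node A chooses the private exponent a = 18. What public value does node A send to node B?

Public value = 17^{18} \pmod{239}.
17^1 ≡ 17 (mod 239)
17^2 = (17^1)^2 ≡ 17^2 = 289 ≡ 50 (mod 239)
17^4 = (17^2)^2 ≡ 50^2 = 2500 ≡ 110 (mod 239)
17^8 = (17^4)^2 ≡ 110^2 = 12100 ≡ 150 (mod 239)
17^16 = (17^8)^2 ≡ 150^2 = 22500 ≡ 34 (mod 239)
17^18 = 17^16 · 17^2 ≡ 34 · 50 ≡ 27 (mod 239).

27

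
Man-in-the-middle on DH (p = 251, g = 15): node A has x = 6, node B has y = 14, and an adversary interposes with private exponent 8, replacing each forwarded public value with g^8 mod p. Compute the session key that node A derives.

Node A receives an adversary's public value M = 15^8 mod 251 instead of the honest one.
15^1 ≡ 15 (mod 251)
15^2 = (15^1)^2 ≡ 15^2 = 225 ≡ 225 (mod 251)
15^4 = (15^2)^2 ≡ 225^2 = 50625 ≡ 174 (mod 251)
15^8 = (15^4)^2 ≡ 174^2 = 30276 ≡ 156 (mod 251)
So M = 156. Node A computes K = M^6 mod 251.
156^1 ≡ 156 (mod 251)
156^2 = (156^1)^2 ≡ 156^2 = 24336 ≡ 240 (mod 251)
156^4 = (156^2)^2 ≡ 240^2 = 57600 ≡ 121 (mod 251)
156^6 = 156^4 · 156^2 ≡ 121 · 240 ≡ 175 (mod 251).

175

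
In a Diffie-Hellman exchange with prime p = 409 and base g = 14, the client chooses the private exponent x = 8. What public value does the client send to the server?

82

Public value = 14^8 (mod 409).
14^1 ≡ 14 (mod 409)
14^2 = (14^1)^2 ≡ 14^2 = 196 ≡ 196 (mod 409)
14^4 = (14^2)^2 ≡ 196^2 = 38416 ≡ 379 (mod 409)
14^8 = (14^4)^2 ≡ 379^2 = 143641 ≡ 82 (mod 409)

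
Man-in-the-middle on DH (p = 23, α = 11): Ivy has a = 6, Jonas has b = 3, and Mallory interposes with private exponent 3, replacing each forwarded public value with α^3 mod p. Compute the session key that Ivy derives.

Ivy receives Mallory's public value M = 11^3 mod 23 instead of the honest one.
11^1 ≡ 11 (mod 23)
11^2 = (11^1)^2 ≡ 11^2 = 121 ≡ 6 (mod 23)
11^3 = 11^2 · 11^1 ≡ 6 · 11 ≡ 20 (mod 23).
So M = 20. Ivy computes K = M^6 mod 23.
20^1 ≡ 20 (mod 23)
20^2 = (20^1)^2 ≡ 20^2 = 400 ≡ 9 (mod 23)
20^4 = (20^2)^2 ≡ 9^2 = 81 ≡ 12 (mod 23)
20^6 = 20^4 · 20^2 ≡ 12 · 9 ≡ 16 (mod 23).

16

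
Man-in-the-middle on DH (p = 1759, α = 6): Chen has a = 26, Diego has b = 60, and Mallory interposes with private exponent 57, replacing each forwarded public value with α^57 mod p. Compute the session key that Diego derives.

Diego receives Mallory's public value M = 6^57 mod 1759 instead of the honest one.
6^1 ≡ 6 (mod 1759)
6^2 = (6^1)^2 ≡ 6^2 = 36 ≡ 36 (mod 1759)
6^4 = (6^2)^2 ≡ 36^2 = 1296 ≡ 1296 (mod 1759)
6^8 = (6^4)^2 ≡ 1296^2 = 1679616 ≡ 1530 (mod 1759)
6^16 = (6^8)^2 ≡ 1530^2 = 2340900 ≡ 1430 (mod 1759)
6^32 = (6^16)^2 ≡ 1430^2 = 2044900 ≡ 942 (mod 1759)
6^57 = 6^32 · 6^16 · 6^8 · 6^1 ≡ 942 · 1430 · 1530 · 6 ≡ 1576 (mod 1759).
So M = 1576. Diego computes K = M^60 mod 1759.
1576^1 ≡ 1576 (mod 1759)
1576^2 = (1576^1)^2 ≡ 1576^2 = 2483776 ≡ 68 (mod 1759)
1576^4 = (1576^2)^2 ≡ 68^2 = 4624 ≡ 1106 (mod 1759)
1576^8 = (1576^4)^2 ≡ 1106^2 = 1223236 ≡ 731 (mod 1759)
1576^16 = (1576^8)^2 ≡ 731^2 = 534361 ≡ 1384 (mod 1759)
1576^32 = (1576^16)^2 ≡ 1384^2 = 1915456 ≡ 1664 (mod 1759)
1576^60 = 1576^32 · 1576^16 · 1576^8 · 1576^4 ≡ 1664 · 1384 · 731 · 1106 ≡ 964 (mod 1759).

964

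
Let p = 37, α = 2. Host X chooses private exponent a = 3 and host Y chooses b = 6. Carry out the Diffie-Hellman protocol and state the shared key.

36

Host X sends A = α^a mod p = 2^3 mod 37.
2^1 ≡ 2 (mod 37)
2^2 = (2^1)^2 ≡ 2^2 = 4 ≡ 4 (mod 37)
2^3 = 2^2 · 2^1 ≡ 4 · 2 ≡ 8 (mod 37).
So A = 8. Host Y then computes K = A^b mod p = 8^6 mod 37.
8^1 ≡ 8 (mod 37)
8^2 = (8^1)^2 ≡ 8^2 = 64 ≡ 27 (mod 37)
8^4 = (8^2)^2 ≡ 27^2 = 729 ≡ 26 (mod 37)
8^6 = 8^4 · 8^2 ≡ 26 · 27 ≡ 36 (mod 37).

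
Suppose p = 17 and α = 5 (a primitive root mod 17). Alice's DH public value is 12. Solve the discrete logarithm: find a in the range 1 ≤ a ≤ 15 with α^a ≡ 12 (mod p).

Try successive powers of 5 modulo 17:
5^1 ≡ 5
5^2 ≡ 8
5^3 ≡ 6
5^4 ≡ 13
5^5 ≡ 14
5^6 ≡ 2
5^7 ≡ 10
5^8 ≡ 16
5^9 ≡ 12
Found: a = 9.

9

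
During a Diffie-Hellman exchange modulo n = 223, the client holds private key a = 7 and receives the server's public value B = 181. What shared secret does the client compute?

Shared key K = 181^7 mod 223.
181^1 ≡ 181 (mod 223)
181^2 = (181^1)^2 ≡ 181^2 = 32761 ≡ 203 (mod 223)
181^4 = (181^2)^2 ≡ 203^2 = 41209 ≡ 177 (mod 223)
181^7 = 181^4 · 181^2 · 181^1 ≡ 177 · 203 · 181 ≡ 162 (mod 223).

162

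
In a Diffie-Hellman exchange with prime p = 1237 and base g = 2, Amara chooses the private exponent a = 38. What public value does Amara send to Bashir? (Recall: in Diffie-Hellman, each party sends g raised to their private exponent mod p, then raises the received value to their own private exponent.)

416

Public value = 2^38 (mod 1237).
2^1 ≡ 2 (mod 1237)
2^2 = (2^1)^2 ≡ 2^2 = 4 ≡ 4 (mod 1237)
2^4 = (2^2)^2 ≡ 4^2 = 16 ≡ 16 (mod 1237)
2^8 = (2^4)^2 ≡ 16^2 = 256 ≡ 256 (mod 1237)
2^16 = (2^8)^2 ≡ 256^2 = 65536 ≡ 1212 (mod 1237)
2^32 = (2^16)^2 ≡ 1212^2 = 1468944 ≡ 625 (mod 1237)
2^38 = 2^32 · 2^4 · 2^2 ≡ 625 · 16 · 4 ≡ 416 (mod 1237).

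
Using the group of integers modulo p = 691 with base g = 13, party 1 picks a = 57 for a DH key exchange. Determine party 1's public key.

348

Public value = 13^57 (mod 691).
13^1 ≡ 13 (mod 691)
13^2 = (13^1)^2 ≡ 13^2 = 169 ≡ 169 (mod 691)
13^4 = (13^2)^2 ≡ 169^2 = 28561 ≡ 230 (mod 691)
13^8 = (13^4)^2 ≡ 230^2 = 52900 ≡ 384 (mod 691)
13^16 = (13^8)^2 ≡ 384^2 = 147456 ≡ 273 (mod 691)
13^32 = (13^16)^2 ≡ 273^2 = 74529 ≡ 592 (mod 691)
13^57 = 13^32 · 13^16 · 13^8 · 13^1 ≡ 592 · 273 · 384 · 13 ≡ 348 (mod 691).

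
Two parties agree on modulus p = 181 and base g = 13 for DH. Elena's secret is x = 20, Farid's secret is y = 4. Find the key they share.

Elena sends A = g^x mod p = 13^20 mod 181.
13^1 ≡ 13 (mod 181)
13^2 = (13^1)^2 ≡ 13^2 = 169 ≡ 169 (mod 181)
13^4 = (13^2)^2 ≡ 169^2 = 28561 ≡ 144 (mod 181)
13^8 = (13^4)^2 ≡ 144^2 = 20736 ≡ 102 (mod 181)
13^16 = (13^8)^2 ≡ 102^2 = 10404 ≡ 87 (mod 181)
13^20 = 13^16 · 13^4 ≡ 87 · 144 ≡ 39 (mod 181).
So A = 39. Farid then computes K = A^y mod p = 39^4 mod 181.
39^1 ≡ 39 (mod 181)
39^2 = (39^1)^2 ≡ 39^2 = 1521 ≡ 73 (mod 181)
39^4 = (39^2)^2 ≡ 73^2 = 5329 ≡ 80 (mod 181)

80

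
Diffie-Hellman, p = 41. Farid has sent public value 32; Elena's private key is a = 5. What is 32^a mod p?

32

Shared key K = 32^5 mod 41.
32^1 ≡ 32 (mod 41)
32^2 = (32^1)^2 ≡ 32^2 = 1024 ≡ 40 (mod 41)
32^4 = (32^2)^2 ≡ 40^2 = 1600 ≡ 1 (mod 41)
32^5 = 32^4 · 32^1 ≡ 1 · 32 ≡ 32 (mod 41).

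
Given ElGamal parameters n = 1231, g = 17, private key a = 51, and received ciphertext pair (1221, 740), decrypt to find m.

603

Shared mask s = c₁^a mod n = 1221^51 mod 1231.
1221^1 ≡ 1221 (mod 1231)
1221^2 = (1221^1)^2 ≡ 1221^2 = 1490841 ≡ 100 (mod 1231)
1221^4 = (1221^2)^2 ≡ 100^2 = 10000 ≡ 152 (mod 1231)
1221^8 = (1221^4)^2 ≡ 152^2 = 23104 ≡ 946 (mod 1231)
1221^16 = (1221^8)^2 ≡ 946^2 = 894916 ≡ 1210 (mod 1231)
1221^32 = (1221^16)^2 ≡ 1210^2 = 1464100 ≡ 441 (mod 1231)
1221^51 = 1221^32 · 1221^16 · 1221^2 · 1221^1 ≡ 441 · 1210 · 100 · 1221 ≡ 187 (mod 1231).
So s = 187; s⁻¹ ≡ 79 (mod 1231).
m = c₂ · s⁻¹ mod 1231 = 740 · 79 mod 1231 = 603.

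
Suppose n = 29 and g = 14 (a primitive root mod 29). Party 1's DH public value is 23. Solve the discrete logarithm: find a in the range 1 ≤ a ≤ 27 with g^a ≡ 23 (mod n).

8

Try successive powers of 14 modulo 29:
14^1 ≡ 14
14^2 ≡ 22
14^3 ≡ 18
14^4 ≡ 20
14^5 ≡ 19
14^6 ≡ 5
14^7 ≡ 12
14^8 ≡ 23
Found: a = 8.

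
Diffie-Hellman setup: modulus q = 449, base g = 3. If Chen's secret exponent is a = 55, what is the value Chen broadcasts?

Public value = 3^55 (mod 449).
3^1 ≡ 3 (mod 449)
3^2 = (3^1)^2 ≡ 3^2 = 9 ≡ 9 (mod 449)
3^4 = (3^2)^2 ≡ 9^2 = 81 ≡ 81 (mod 449)
3^8 = (3^4)^2 ≡ 81^2 = 6561 ≡ 275 (mod 449)
3^16 = (3^8)^2 ≡ 275^2 = 75625 ≡ 193 (mod 449)
3^32 = (3^16)^2 ≡ 193^2 = 37249 ≡ 431 (mod 449)
3^55 = 3^32 · 3^16 · 3^4 · 3^2 · 3^1 ≡ 431 · 193 · 81 · 9 · 3 ≡ 340 (mod 449).

340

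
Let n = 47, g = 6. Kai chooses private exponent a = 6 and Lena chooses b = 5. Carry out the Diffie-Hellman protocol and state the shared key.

4

Kai sends A = g^a mod n = 6^6 mod 47.
6^1 ≡ 6 (mod 47)
6^2 = (6^1)^2 ≡ 6^2 = 36 ≡ 36 (mod 47)
6^4 = (6^2)^2 ≡ 36^2 = 1296 ≡ 27 (mod 47)
6^6 = 6^4 · 6^2 ≡ 27 · 36 ≡ 32 (mod 47).
So A = 32. Lena then computes K = A^b mod n = 32^5 mod 47.
32^1 ≡ 32 (mod 47)
32^2 = (32^1)^2 ≡ 32^2 = 1024 ≡ 37 (mod 47)
32^4 = (32^2)^2 ≡ 37^2 = 1369 ≡ 6 (mod 47)
32^5 = 32^4 · 32^1 ≡ 6 · 32 ≡ 4 (mod 47).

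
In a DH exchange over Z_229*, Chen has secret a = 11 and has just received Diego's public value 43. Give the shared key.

Shared key K = 43^11 mod 229.
43^1 ≡ 43 (mod 229)
43^2 = (43^1)^2 ≡ 43^2 = 1849 ≡ 17 (mod 229)
43^4 = (43^2)^2 ≡ 17^2 = 289 ≡ 60 (mod 229)
43^8 = (43^4)^2 ≡ 60^2 = 3600 ≡ 165 (mod 229)
43^11 = 43^8 · 43^2 · 43^1 ≡ 165 · 17 · 43 ≡ 161 (mod 229).

161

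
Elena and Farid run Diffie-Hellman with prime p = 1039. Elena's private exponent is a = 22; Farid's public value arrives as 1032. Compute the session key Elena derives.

148

Shared key K = 1032^22 mod 1039.
1032^1 ≡ 1032 (mod 1039)
1032^2 = (1032^1)^2 ≡ 1032^2 = 1065024 ≡ 49 (mod 1039)
1032^4 = (1032^2)^2 ≡ 49^2 = 2401 ≡ 323 (mod 1039)
1032^8 = (1032^4)^2 ≡ 323^2 = 104329 ≡ 429 (mod 1039)
1032^16 = (1032^8)^2 ≡ 429^2 = 184041 ≡ 138 (mod 1039)
1032^22 = 1032^16 · 1032^4 · 1032^2 ≡ 138 · 323 · 49 ≡ 148 (mod 1039).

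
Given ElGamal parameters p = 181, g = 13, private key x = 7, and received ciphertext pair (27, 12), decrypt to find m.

79

Shared mask s = c₁^x mod p = 27^7 mod 181.
27^1 ≡ 27 (mod 181)
27^2 = (27^1)^2 ≡ 27^2 = 729 ≡ 5 (mod 181)
27^4 = (27^2)^2 ≡ 5^2 = 25 ≡ 25 (mod 181)
27^7 = 27^4 · 27^2 · 27^1 ≡ 25 · 5 · 27 ≡ 117 (mod 181).
So s = 117; s⁻¹ ≡ 82 (mod 181).
m = c₂ · s⁻¹ mod 181 = 12 · 82 mod 181 = 79.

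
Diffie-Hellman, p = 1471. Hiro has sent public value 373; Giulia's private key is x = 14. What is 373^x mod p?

Shared key K = 373^14 mod 1471.
373^1 ≡ 373 (mod 1471)
373^2 = (373^1)^2 ≡ 373^2 = 139129 ≡ 855 (mod 1471)
373^4 = (373^2)^2 ≡ 855^2 = 731025 ≡ 1409 (mod 1471)
373^8 = (373^4)^2 ≡ 1409^2 = 1985281 ≡ 902 (mod 1471)
373^14 = 373^8 · 373^4 · 373^2 ≡ 902 · 1409 · 855 ≡ 1306 (mod 1471).

1306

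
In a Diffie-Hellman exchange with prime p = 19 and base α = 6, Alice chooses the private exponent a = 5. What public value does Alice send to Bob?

5

Public value = 6^5 mod 19.
6^1 ≡ 6 (mod 19)
6^2 = (6^1)^2 ≡ 6^2 = 36 ≡ 17 (mod 19)
6^4 = (6^2)^2 ≡ 17^2 = 289 ≡ 4 (mod 19)
6^5 = 6^4 · 6^1 ≡ 4 · 6 ≡ 5 (mod 19).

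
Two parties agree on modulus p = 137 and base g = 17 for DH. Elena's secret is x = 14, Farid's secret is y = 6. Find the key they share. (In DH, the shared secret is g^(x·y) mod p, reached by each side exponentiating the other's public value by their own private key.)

Farid sends B = g^y mod p = 17^6 mod 137.
17^1 ≡ 17 (mod 137)
17^2 = (17^1)^2 ≡ 17^2 = 289 ≡ 15 (mod 137)
17^4 = (17^2)^2 ≡ 15^2 = 225 ≡ 88 (mod 137)
17^6 = 17^4 · 17^2 ≡ 88 · 15 ≡ 87 (mod 137).
So B = 87. Elena then computes K = B^x mod p = 87^14 mod 137.
87^1 ≡ 87 (mod 137)
87^2 = (87^1)^2 ≡ 87^2 = 7569 ≡ 34 (mod 137)
87^4 = (87^2)^2 ≡ 34^2 = 1156 ≡ 60 (mod 137)
87^8 = (87^4)^2 ≡ 60^2 = 3600 ≡ 38 (mod 137)
87^14 = 87^8 · 87^4 · 87^2 ≡ 38 · 60 · 34 ≡ 115 (mod 137).

115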